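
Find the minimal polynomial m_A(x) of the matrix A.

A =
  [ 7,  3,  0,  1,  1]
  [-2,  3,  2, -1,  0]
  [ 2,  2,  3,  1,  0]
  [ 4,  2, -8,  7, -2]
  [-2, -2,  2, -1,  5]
x^2 - 10*x + 25

The characteristic polynomial is χ_A(x) = (x - 5)^5, so the eigenvalues are known. The minimal polynomial is
  m_A(x) = Π_λ (x − λ)^{k_λ}
where k_λ is the size of the *largest* Jordan block for λ (equivalently, the smallest k with (A − λI)^k v = 0 for every generalised eigenvector v of λ).

  λ = 5: largest Jordan block has size 2, contributing (x − 5)^2

So m_A(x) = (x - 5)^2 = x^2 - 10*x + 25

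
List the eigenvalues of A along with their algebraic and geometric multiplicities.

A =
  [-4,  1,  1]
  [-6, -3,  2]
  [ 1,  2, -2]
λ = -3: alg = 3, geom = 1

Step 1 — factor the characteristic polynomial to read off the algebraic multiplicities:
  χ_A(x) = (x + 3)^3

Step 2 — compute geometric multiplicities via the rank-nullity identity g(λ) = n − rank(A − λI):
  rank(A − (-3)·I) = 2, so dim ker(A − (-3)·I) = n − 2 = 1

Summary:
  λ = -3: algebraic multiplicity = 3, geometric multiplicity = 1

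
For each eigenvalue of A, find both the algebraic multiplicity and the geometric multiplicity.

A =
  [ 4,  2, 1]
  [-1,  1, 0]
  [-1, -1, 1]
λ = 2: alg = 3, geom = 1

Step 1 — factor the characteristic polynomial to read off the algebraic multiplicities:
  χ_A(x) = (x - 2)^3

Step 2 — compute geometric multiplicities via the rank-nullity identity g(λ) = n − rank(A − λI):
  rank(A − (2)·I) = 2, so dim ker(A − (2)·I) = n − 2 = 1

Summary:
  λ = 2: algebraic multiplicity = 3, geometric multiplicity = 1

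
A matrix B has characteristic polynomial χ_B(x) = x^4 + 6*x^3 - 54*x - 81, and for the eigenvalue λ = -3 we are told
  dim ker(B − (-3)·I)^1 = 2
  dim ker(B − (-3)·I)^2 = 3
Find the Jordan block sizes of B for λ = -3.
Block sizes for λ = -3: [2, 1]

From the dimensions of kernels of powers, the number of Jordan blocks of size at least j is d_j − d_{j−1} where d_j = dim ker(N^j) (with d_0 = 0). Computing the differences gives [2, 1].
The number of blocks of size exactly k is (#blocks of size ≥ k) − (#blocks of size ≥ k + 1), so the partition is: 1 block(s) of size 1, 1 block(s) of size 2.
In nonincreasing order the block sizes are [2, 1].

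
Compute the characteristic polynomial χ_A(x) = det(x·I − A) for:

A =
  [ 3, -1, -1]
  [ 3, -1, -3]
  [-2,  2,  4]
x^3 - 6*x^2 + 12*x - 8

Expanding det(x·I − A) (e.g. by cofactor expansion or by noting that A is similar to its Jordan form J, which has the same characteristic polynomial as A) gives
  χ_A(x) = x^3 - 6*x^2 + 12*x - 8
which factors as (x - 2)^3. The eigenvalues (with algebraic multiplicities) are λ = 2 with multiplicity 3.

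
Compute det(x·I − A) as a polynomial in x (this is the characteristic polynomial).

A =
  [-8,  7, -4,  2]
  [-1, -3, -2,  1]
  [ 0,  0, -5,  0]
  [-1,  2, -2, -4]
x^4 + 20*x^3 + 150*x^2 + 500*x + 625

Expanding det(x·I − A) (e.g. by cofactor expansion or by noting that A is similar to its Jordan form J, which has the same characteristic polynomial as A) gives
  χ_A(x) = x^4 + 20*x^3 + 150*x^2 + 500*x + 625
which factors as (x + 5)^4. The eigenvalues (with algebraic multiplicities) are λ = -5 with multiplicity 4.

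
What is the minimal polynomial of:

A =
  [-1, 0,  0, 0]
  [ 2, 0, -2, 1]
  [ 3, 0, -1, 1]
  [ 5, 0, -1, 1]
x^4 + x^3

The characteristic polynomial is χ_A(x) = x^3*(x + 1), so the eigenvalues are known. The minimal polynomial is
  m_A(x) = Π_λ (x − λ)^{k_λ}
where k_λ is the size of the *largest* Jordan block for λ (equivalently, the smallest k with (A − λI)^k v = 0 for every generalised eigenvector v of λ).

  λ = -1: largest Jordan block has size 1, contributing (x + 1)
  λ = 0: largest Jordan block has size 3, contributing (x − 0)^3

So m_A(x) = x^3*(x + 1) = x^4 + x^3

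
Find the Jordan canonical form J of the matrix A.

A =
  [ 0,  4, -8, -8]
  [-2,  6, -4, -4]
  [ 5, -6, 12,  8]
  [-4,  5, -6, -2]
J_2(4) ⊕ J_2(4)

The characteristic polynomial is
  det(x·I − A) = x^4 - 16*x^3 + 96*x^2 - 256*x + 256 = (x - 4)^4

Eigenvalues and multiplicities (the geometric multiplicity of λ is n − rank(A − λI), which equals the number of Jordan blocks for λ):
  λ = 4: algebraic multiplicity = 4, geometric multiplicity = 2

Determining the block sizes for each eigenvalue:
  λ = 4: with am = 4 and gm = 2, the partition is not yet determined (e.g. several partitions of 4 into 2 parts exist). Let N = A − (4)·I. Computing rank(N^1) = 2, rank(N^2) = 0; the number of blocks of size ≥ j is rank(N^{j−1}) − rank(N^j), giving [2, 2]. So we have 2 block(s) of size 2 → block sizes [2, 2]

Assembling the blocks gives a Jordan form
J =
  [4, 1, 0, 0]
  [0, 4, 0, 0]
  [0, 0, 4, 1]
  [0, 0, 0, 4]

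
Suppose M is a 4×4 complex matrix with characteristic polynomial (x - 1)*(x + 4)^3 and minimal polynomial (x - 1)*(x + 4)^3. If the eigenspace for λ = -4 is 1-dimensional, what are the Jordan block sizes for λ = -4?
Block sizes for λ = -4: [3]

Step 1 — from the characteristic polynomial, algebraic multiplicity of λ = -4 is 3. From dim ker(M − (-4)·I) = 1, there are exactly 1 Jordan blocks for λ = -4.
Step 2 — from the minimal polynomial, the factor (x + 4)^3 tells us the largest block for λ = -4 has size 3.
Step 3 — with total size 3, 1 blocks, and largest block 3, the block sizes (in nonincreasing order) are [3].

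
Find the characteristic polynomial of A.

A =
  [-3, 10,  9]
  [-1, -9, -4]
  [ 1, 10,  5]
x^3 + 7*x^2 + 8*x - 16

Expanding det(x·I − A) (e.g. by cofactor expansion or by noting that A is similar to its Jordan form J, which has the same characteristic polynomial as A) gives
  χ_A(x) = x^3 + 7*x^2 + 8*x - 16
which factors as (x - 1)*(x + 4)^2. The eigenvalues (with algebraic multiplicities) are λ = -4 with multiplicity 2, λ = 1 with multiplicity 1.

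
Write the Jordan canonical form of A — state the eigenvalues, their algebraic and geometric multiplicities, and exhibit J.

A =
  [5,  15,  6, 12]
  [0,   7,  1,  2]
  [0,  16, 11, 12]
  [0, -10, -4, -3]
J_3(5) ⊕ J_1(5)

The characteristic polynomial is
  det(x·I − A) = x^4 - 20*x^3 + 150*x^2 - 500*x + 625 = (x - 5)^4

Eigenvalues and multiplicities (the geometric multiplicity of λ is n − rank(A − λI), which equals the number of Jordan blocks for λ):
  λ = 5: algebraic multiplicity = 4, geometric multiplicity = 2

Determining the block sizes for each eigenvalue:
  λ = 5: with am = 4 and gm = 2, the partition is not yet determined (e.g. several partitions of 4 into 2 parts exist). Let N = A − (5)·I. Computing rank(N^1) = 2, rank(N^2) = 1, rank(N^3) = 0; the number of blocks of size ≥ j is rank(N^{j−1}) − rank(N^j), giving [2, 1, 1]. So we have 1 block(s) of size 3, 1 block(s) of size 1 → block sizes [3, 1]

Assembling the blocks gives a Jordan form
J =
  [5, 1, 0, 0]
  [0, 5, 1, 0]
  [0, 0, 5, 0]
  [0, 0, 0, 5]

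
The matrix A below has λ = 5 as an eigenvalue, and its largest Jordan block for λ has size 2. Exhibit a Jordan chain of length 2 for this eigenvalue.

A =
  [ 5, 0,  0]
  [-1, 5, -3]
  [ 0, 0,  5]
A Jordan chain for λ = 5 of length 2:
v_1 = (0, -1, 0)ᵀ
v_2 = (1, 0, 0)ᵀ

Let N = A − (5)·I. We want v_2 with N^2 v_2 = 0 but N^1 v_2 ≠ 0; then v_{j-1} := N · v_j for j = 2, …, 2.

Pick v_2 = (1, 0, 0)ᵀ.
Then v_1 = N · v_2 = (0, -1, 0)ᵀ.

Sanity check: (A − (5)·I) v_1 = (0, 0, 0)ᵀ = 0. ✓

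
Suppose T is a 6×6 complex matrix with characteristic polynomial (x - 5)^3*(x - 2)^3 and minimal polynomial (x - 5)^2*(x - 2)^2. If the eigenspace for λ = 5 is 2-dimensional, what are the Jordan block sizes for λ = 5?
Block sizes for λ = 5: [2, 1]

Step 1 — from the characteristic polynomial, algebraic multiplicity of λ = 5 is 3. From dim ker(T − (5)·I) = 2, there are exactly 2 Jordan blocks for λ = 5.
Step 2 — from the minimal polynomial, the factor (x − 5)^2 tells us the largest block for λ = 5 has size 2.
Step 3 — with total size 3, 2 blocks, and largest block 2, the block sizes (in nonincreasing order) are [2, 1].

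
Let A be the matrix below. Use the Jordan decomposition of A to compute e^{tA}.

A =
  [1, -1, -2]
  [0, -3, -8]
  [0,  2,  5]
e^{tA} =
  [exp(t), -t*exp(t), -2*t*exp(t)]
  [0, -4*t*exp(t) + exp(t), -8*t*exp(t)]
  [0, 2*t*exp(t), 4*t*exp(t) + exp(t)]

Strategy: write A = P · J · P⁻¹ where J is a Jordan canonical form, so e^{tA} = P · e^{tJ} · P⁻¹, and e^{tJ} can be computed block-by-block.

A has Jordan form
J =
  [1, 1, 0]
  [0, 1, 0]
  [0, 0, 1]
(up to reordering of blocks).

Per-block formulas:
  For a 1×1 block at λ = 1: exp(t · [1]) = [e^(1t)].
  For a 2×2 Jordan block J_2(1): exp(t · J_2(1)) = e^(1t)·(I + t·N), where N is the 2×2 nilpotent shift.

After assembling e^{tJ} and conjugating by P, we get:

e^{tA} =
  [exp(t), -t*exp(t), -2*t*exp(t)]
  [0, -4*t*exp(t) + exp(t), -8*t*exp(t)]
  [0, 2*t*exp(t), 4*t*exp(t) + exp(t)]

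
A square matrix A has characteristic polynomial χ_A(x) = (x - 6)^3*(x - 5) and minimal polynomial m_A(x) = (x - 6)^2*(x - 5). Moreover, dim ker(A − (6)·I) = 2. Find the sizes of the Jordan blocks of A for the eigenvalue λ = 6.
Block sizes for λ = 6: [2, 1]

Step 1 — from the characteristic polynomial, algebraic multiplicity of λ = 6 is 3. From dim ker(A − (6)·I) = 2, there are exactly 2 Jordan blocks for λ = 6.
Step 2 — from the minimal polynomial, the factor (x − 6)^2 tells us the largest block for λ = 6 has size 2.
Step 3 — with total size 3, 2 blocks, and largest block 2, the block sizes (in nonincreasing order) are [2, 1].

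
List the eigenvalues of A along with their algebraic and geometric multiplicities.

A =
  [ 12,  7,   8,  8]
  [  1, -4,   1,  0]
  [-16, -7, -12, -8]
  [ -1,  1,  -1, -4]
λ = -4: alg = 3, geom = 1; λ = 4: alg = 1, geom = 1

Step 1 — factor the characteristic polynomial to read off the algebraic multiplicities:
  χ_A(x) = (x - 4)*(x + 4)^3

Step 2 — compute geometric multiplicities via the rank-nullity identity g(λ) = n − rank(A − λI):
  rank(A − (-4)·I) = 3, so dim ker(A − (-4)·I) = n − 3 = 1
  rank(A − (4)·I) = 3, so dim ker(A − (4)·I) = n − 3 = 1

Summary:
  λ = -4: algebraic multiplicity = 3, geometric multiplicity = 1
  λ = 4: algebraic multiplicity = 1, geometric multiplicity = 1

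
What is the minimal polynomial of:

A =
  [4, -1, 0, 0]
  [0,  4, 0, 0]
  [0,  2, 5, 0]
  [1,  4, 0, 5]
x^3 - 13*x^2 + 56*x - 80

The characteristic polynomial is χ_A(x) = (x - 5)^2*(x - 4)^2, so the eigenvalues are known. The minimal polynomial is
  m_A(x) = Π_λ (x − λ)^{k_λ}
where k_λ is the size of the *largest* Jordan block for λ (equivalently, the smallest k with (A − λI)^k v = 0 for every generalised eigenvector v of λ).

  λ = 4: largest Jordan block has size 2, contributing (x − 4)^2
  λ = 5: largest Jordan block has size 1, contributing (x − 5)

So m_A(x) = (x - 5)*(x - 4)^2 = x^3 - 13*x^2 + 56*x - 80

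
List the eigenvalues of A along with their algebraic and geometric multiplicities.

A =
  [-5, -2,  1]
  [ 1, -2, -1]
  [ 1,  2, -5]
λ = -4: alg = 3, geom = 2

Step 1 — factor the characteristic polynomial to read off the algebraic multiplicities:
  χ_A(x) = (x + 4)^3

Step 2 — compute geometric multiplicities via the rank-nullity identity g(λ) = n − rank(A − λI):
  rank(A − (-4)·I) = 1, so dim ker(A − (-4)·I) = n − 1 = 2

Summary:
  λ = -4: algebraic multiplicity = 3, geometric multiplicity = 2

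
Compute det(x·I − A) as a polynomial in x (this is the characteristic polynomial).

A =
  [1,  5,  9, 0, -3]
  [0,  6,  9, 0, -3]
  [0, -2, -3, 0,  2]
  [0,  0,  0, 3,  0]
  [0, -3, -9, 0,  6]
x^5 - 13*x^4 + 66*x^3 - 162*x^2 + 189*x - 81

Expanding det(x·I − A) (e.g. by cofactor expansion or by noting that A is similar to its Jordan form J, which has the same characteristic polynomial as A) gives
  χ_A(x) = x^5 - 13*x^4 + 66*x^3 - 162*x^2 + 189*x - 81
which factors as (x - 3)^4*(x - 1). The eigenvalues (with algebraic multiplicities) are λ = 1 with multiplicity 1, λ = 3 with multiplicity 4.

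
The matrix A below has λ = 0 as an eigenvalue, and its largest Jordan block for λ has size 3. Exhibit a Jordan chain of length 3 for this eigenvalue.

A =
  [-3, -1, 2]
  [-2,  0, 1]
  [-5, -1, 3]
A Jordan chain for λ = 0 of length 3:
v_1 = (1, 1, 2)ᵀ
v_2 = (-3, -2, -5)ᵀ
v_3 = (1, 0, 0)ᵀ

Let N = A − (0)·I. We want v_3 with N^3 v_3 = 0 but N^2 v_3 ≠ 0; then v_{j-1} := N · v_j for j = 3, …, 2.

Pick v_3 = (1, 0, 0)ᵀ.
Then v_2 = N · v_3 = (-3, -2, -5)ᵀ.
Then v_1 = N · v_2 = (1, 1, 2)ᵀ.

Sanity check: (A − (0)·I) v_1 = (0, 0, 0)ᵀ = 0. ✓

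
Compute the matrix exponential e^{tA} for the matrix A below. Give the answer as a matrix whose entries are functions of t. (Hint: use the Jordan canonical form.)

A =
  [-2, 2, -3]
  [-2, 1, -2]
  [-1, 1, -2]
e^{tA} =
  [-t*exp(-t) + exp(-t), -t^2*exp(-t)/2 + 2*t*exp(-t), t^2*exp(-t) - 3*t*exp(-t)]
  [-2*t*exp(-t), -t^2*exp(-t) + 2*t*exp(-t) + exp(-t), 2*t^2*exp(-t) - 2*t*exp(-t)]
  [-t*exp(-t), -t^2*exp(-t)/2 + t*exp(-t), t^2*exp(-t) - t*exp(-t) + exp(-t)]

Strategy: write A = P · J · P⁻¹ where J is a Jordan canonical form, so e^{tA} = P · e^{tJ} · P⁻¹, and e^{tJ} can be computed block-by-block.

A has Jordan form
J =
  [-1,  1,  0]
  [ 0, -1,  1]
  [ 0,  0, -1]
(up to reordering of blocks).

Per-block formulas:
  For a 3×3 Jordan block J_3(-1): exp(t · J_3(-1)) = e^(-1t)·(I + t·N + (t^2/2)·N^2), where N is the 3×3 nilpotent shift.

After assembling e^{tJ} and conjugating by P, we get:

e^{tA} =
  [-t*exp(-t) + exp(-t), -t^2*exp(-t)/2 + 2*t*exp(-t), t^2*exp(-t) - 3*t*exp(-t)]
  [-2*t*exp(-t), -t^2*exp(-t) + 2*t*exp(-t) + exp(-t), 2*t^2*exp(-t) - 2*t*exp(-t)]
  [-t*exp(-t), -t^2*exp(-t)/2 + t*exp(-t), t^2*exp(-t) - t*exp(-t) + exp(-t)]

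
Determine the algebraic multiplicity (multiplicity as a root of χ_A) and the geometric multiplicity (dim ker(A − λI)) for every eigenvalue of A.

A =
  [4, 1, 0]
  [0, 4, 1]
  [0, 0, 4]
λ = 4: alg = 3, geom = 1

Step 1 — factor the characteristic polynomial to read off the algebraic multiplicities:
  χ_A(x) = (x - 4)^3

Step 2 — compute geometric multiplicities via the rank-nullity identity g(λ) = n − rank(A − λI):
  rank(A − (4)·I) = 2, so dim ker(A − (4)·I) = n − 2 = 1

Summary:
  λ = 4: algebraic multiplicity = 3, geometric multiplicity = 1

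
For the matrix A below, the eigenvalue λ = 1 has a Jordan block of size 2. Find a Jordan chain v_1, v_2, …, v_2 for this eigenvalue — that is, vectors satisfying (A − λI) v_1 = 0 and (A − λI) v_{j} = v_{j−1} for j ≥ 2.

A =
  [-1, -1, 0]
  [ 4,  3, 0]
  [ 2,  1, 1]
A Jordan chain for λ = 1 of length 2:
v_1 = (-2, 4, 2)ᵀ
v_2 = (1, 0, 0)ᵀ

Let N = A − (1)·I. We want v_2 with N^2 v_2 = 0 but N^1 v_2 ≠ 0; then v_{j-1} := N · v_j for j = 2, …, 2.

Pick v_2 = (1, 0, 0)ᵀ.
Then v_1 = N · v_2 = (-2, 4, 2)ᵀ.

Sanity check: (A − (1)·I) v_1 = (0, 0, 0)ᵀ = 0. ✓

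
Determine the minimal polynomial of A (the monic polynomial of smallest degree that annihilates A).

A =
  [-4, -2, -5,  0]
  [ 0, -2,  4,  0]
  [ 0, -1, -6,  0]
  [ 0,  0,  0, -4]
x^3 + 12*x^2 + 48*x + 64

The characteristic polynomial is χ_A(x) = (x + 4)^4, so the eigenvalues are known. The minimal polynomial is
  m_A(x) = Π_λ (x − λ)^{k_λ}
where k_λ is the size of the *largest* Jordan block for λ (equivalently, the smallest k with (A − λI)^k v = 0 for every generalised eigenvector v of λ).

  λ = -4: largest Jordan block has size 3, contributing (x + 4)^3

So m_A(x) = (x + 4)^3 = x^3 + 12*x^2 + 48*x + 64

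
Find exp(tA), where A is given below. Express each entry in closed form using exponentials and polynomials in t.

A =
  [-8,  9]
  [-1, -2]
e^{tA} =
  [-3*t*exp(-5*t) + exp(-5*t), 9*t*exp(-5*t)]
  [-t*exp(-5*t), 3*t*exp(-5*t) + exp(-5*t)]

Strategy: write A = P · J · P⁻¹ where J is a Jordan canonical form, so e^{tA} = P · e^{tJ} · P⁻¹, and e^{tJ} can be computed block-by-block.

A has Jordan form
J =
  [-5,  1]
  [ 0, -5]
(up to reordering of blocks).

Per-block formulas:
  For a 2×2 Jordan block J_2(-5): exp(t · J_2(-5)) = e^(-5t)·(I + t·N), where N is the 2×2 nilpotent shift.

After assembling e^{tJ} and conjugating by P, we get:

e^{tA} =
  [-3*t*exp(-5*t) + exp(-5*t), 9*t*exp(-5*t)]
  [-t*exp(-5*t), 3*t*exp(-5*t) + exp(-5*t)]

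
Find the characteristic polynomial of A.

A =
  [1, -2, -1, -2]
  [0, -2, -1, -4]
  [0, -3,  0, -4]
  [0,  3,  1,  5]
x^4 - 4*x^3 + 6*x^2 - 4*x + 1

Expanding det(x·I − A) (e.g. by cofactor expansion or by noting that A is similar to its Jordan form J, which has the same characteristic polynomial as A) gives
  χ_A(x) = x^4 - 4*x^3 + 6*x^2 - 4*x + 1
which factors as (x - 1)^4. The eigenvalues (with algebraic multiplicities) are λ = 1 with multiplicity 4.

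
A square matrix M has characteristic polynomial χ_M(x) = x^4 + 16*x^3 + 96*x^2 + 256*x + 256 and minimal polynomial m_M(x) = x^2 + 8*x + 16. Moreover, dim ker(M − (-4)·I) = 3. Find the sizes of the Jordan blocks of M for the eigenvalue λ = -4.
Block sizes for λ = -4: [2, 1, 1]

Step 1 — from the characteristic polynomial, algebraic multiplicity of λ = -4 is 4. From dim ker(M − (-4)·I) = 3, there are exactly 3 Jordan blocks for λ = -4.
Step 2 — from the minimal polynomial, the factor (x + 4)^2 tells us the largest block for λ = -4 has size 2.
Step 3 — with total size 4, 3 blocks, and largest block 2, the block sizes (in nonincreasing order) are [2, 1, 1].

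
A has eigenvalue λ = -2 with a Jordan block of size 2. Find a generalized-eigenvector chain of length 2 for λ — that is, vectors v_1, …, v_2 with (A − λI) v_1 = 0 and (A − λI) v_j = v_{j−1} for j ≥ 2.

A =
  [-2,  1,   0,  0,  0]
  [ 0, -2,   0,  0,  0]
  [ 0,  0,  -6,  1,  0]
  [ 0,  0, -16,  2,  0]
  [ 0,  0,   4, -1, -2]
A Jordan chain for λ = -2 of length 2:
v_1 = (1, 0, 0, 0, 0)ᵀ
v_2 = (0, 1, 0, 0, 0)ᵀ

Let N = A − (-2)·I. We want v_2 with N^2 v_2 = 0 but N^1 v_2 ≠ 0; then v_{j-1} := N · v_j for j = 2, …, 2.

Pick v_2 = (0, 1, 0, 0, 0)ᵀ.
Then v_1 = N · v_2 = (1, 0, 0, 0, 0)ᵀ.

Sanity check: (A − (-2)·I) v_1 = (0, 0, 0, 0, 0)ᵀ = 0. ✓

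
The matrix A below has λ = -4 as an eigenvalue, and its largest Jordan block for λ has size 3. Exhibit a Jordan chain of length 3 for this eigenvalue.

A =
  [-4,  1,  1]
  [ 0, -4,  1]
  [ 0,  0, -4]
A Jordan chain for λ = -4 of length 3:
v_1 = (1, 0, 0)ᵀ
v_2 = (1, 1, 0)ᵀ
v_3 = (0, 0, 1)ᵀ

Let N = A − (-4)·I. We want v_3 with N^3 v_3 = 0 but N^2 v_3 ≠ 0; then v_{j-1} := N · v_j for j = 3, …, 2.

Pick v_3 = (0, 0, 1)ᵀ.
Then v_2 = N · v_3 = (1, 1, 0)ᵀ.
Then v_1 = N · v_2 = (1, 0, 0)ᵀ.

Sanity check: (A − (-4)·I) v_1 = (0, 0, 0)ᵀ = 0. ✓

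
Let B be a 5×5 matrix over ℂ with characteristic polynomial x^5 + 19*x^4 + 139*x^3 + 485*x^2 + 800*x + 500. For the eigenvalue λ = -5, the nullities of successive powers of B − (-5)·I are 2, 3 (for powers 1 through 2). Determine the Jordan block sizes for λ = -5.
Block sizes for λ = -5: [2, 1]

From the dimensions of kernels of powers, the number of Jordan blocks of size at least j is d_j − d_{j−1} where d_j = dim ker(N^j) (with d_0 = 0). Computing the differences gives [2, 1].
The number of blocks of size exactly k is (#blocks of size ≥ k) − (#blocks of size ≥ k + 1), so the partition is: 1 block(s) of size 1, 1 block(s) of size 2.
In nonincreasing order the block sizes are [2, 1].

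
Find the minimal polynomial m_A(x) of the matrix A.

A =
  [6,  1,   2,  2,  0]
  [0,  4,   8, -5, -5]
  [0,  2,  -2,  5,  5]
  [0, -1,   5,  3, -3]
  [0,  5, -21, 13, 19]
x^3 - 18*x^2 + 108*x - 216

The characteristic polynomial is χ_A(x) = (x - 6)^5, so the eigenvalues are known. The minimal polynomial is
  m_A(x) = Π_λ (x − λ)^{k_λ}
where k_λ is the size of the *largest* Jordan block for λ (equivalently, the smallest k with (A − λI)^k v = 0 for every generalised eigenvector v of λ).

  λ = 6: largest Jordan block has size 3, contributing (x − 6)^3

So m_A(x) = (x - 6)^3 = x^3 - 18*x^2 + 108*x - 216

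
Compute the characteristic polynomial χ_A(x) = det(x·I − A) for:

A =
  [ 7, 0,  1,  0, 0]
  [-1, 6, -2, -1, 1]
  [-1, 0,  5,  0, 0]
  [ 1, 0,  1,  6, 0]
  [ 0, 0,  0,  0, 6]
x^5 - 30*x^4 + 360*x^3 - 2160*x^2 + 6480*x - 7776

Expanding det(x·I − A) (e.g. by cofactor expansion or by noting that A is similar to its Jordan form J, which has the same characteristic polynomial as A) gives
  χ_A(x) = x^5 - 30*x^4 + 360*x^3 - 2160*x^2 + 6480*x - 7776
which factors as (x - 6)^5. The eigenvalues (with algebraic multiplicities) are λ = 6 with multiplicity 5.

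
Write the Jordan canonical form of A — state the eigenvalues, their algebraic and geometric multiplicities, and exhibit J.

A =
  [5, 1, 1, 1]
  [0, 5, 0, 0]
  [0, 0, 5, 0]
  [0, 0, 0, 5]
J_2(5) ⊕ J_1(5) ⊕ J_1(5)

The characteristic polynomial is
  det(x·I − A) = x^4 - 20*x^3 + 150*x^2 - 500*x + 625 = (x - 5)^4

Eigenvalues and multiplicities (the geometric multiplicity of λ is n − rank(A − λI), which equals the number of Jordan blocks for λ):
  λ = 5: algebraic multiplicity = 4, geometric multiplicity = 3

Determining the block sizes for each eigenvalue:
  λ = 5: 3 blocks summing to 4 forces exactly one block of size 2 and the rest size 1 → block sizes [2, 1, 1]

Assembling the blocks gives a Jordan form
J =
  [5, 1, 0, 0]
  [0, 5, 0, 0]
  [0, 0, 5, 0]
  [0, 0, 0, 5]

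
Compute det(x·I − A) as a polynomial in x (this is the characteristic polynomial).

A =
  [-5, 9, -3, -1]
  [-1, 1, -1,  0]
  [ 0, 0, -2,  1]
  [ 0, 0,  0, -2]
x^4 + 8*x^3 + 24*x^2 + 32*x + 16

Expanding det(x·I − A) (e.g. by cofactor expansion or by noting that A is similar to its Jordan form J, which has the same characteristic polynomial as A) gives
  χ_A(x) = x^4 + 8*x^3 + 24*x^2 + 32*x + 16
which factors as (x + 2)^4. The eigenvalues (with algebraic multiplicities) are λ = -2 with multiplicity 4.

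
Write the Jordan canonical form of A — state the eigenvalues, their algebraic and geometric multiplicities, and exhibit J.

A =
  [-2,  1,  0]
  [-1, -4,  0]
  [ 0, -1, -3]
J_3(-3)

The characteristic polynomial is
  det(x·I − A) = x^3 + 9*x^2 + 27*x + 27 = (x + 3)^3

Eigenvalues and multiplicities (the geometric multiplicity of λ is n − rank(A − λI), which equals the number of Jordan blocks for λ):
  λ = -3: algebraic multiplicity = 3, geometric multiplicity = 1

Determining the block sizes for each eigenvalue:
  λ = -3: one block (gm = 1), so the single block has size am = 3 → block sizes [3]

Assembling the blocks gives a Jordan form
J =
  [-3,  1,  0]
  [ 0, -3,  1]
  [ 0,  0, -3]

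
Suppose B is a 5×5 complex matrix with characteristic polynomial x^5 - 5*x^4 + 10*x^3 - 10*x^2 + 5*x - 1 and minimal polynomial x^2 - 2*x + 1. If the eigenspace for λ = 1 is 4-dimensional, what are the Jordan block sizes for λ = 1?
Block sizes for λ = 1: [2, 1, 1, 1]

Step 1 — from the characteristic polynomial, algebraic multiplicity of λ = 1 is 5. From dim ker(B − (1)·I) = 4, there are exactly 4 Jordan blocks for λ = 1.
Step 2 — from the minimal polynomial, the factor (x − 1)^2 tells us the largest block for λ = 1 has size 2.
Step 3 — with total size 5, 4 blocks, and largest block 2, the block sizes (in nonincreasing order) are [2, 1, 1, 1].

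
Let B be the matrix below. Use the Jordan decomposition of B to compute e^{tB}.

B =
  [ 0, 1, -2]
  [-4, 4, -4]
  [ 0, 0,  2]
e^{tB} =
  [-2*t*exp(2*t) + exp(2*t), t*exp(2*t), -2*t*exp(2*t)]
  [-4*t*exp(2*t), 2*t*exp(2*t) + exp(2*t), -4*t*exp(2*t)]
  [0, 0, exp(2*t)]

Strategy: write B = P · J · P⁻¹ where J is a Jordan canonical form, so e^{tB} = P · e^{tJ} · P⁻¹, and e^{tJ} can be computed block-by-block.

B has Jordan form
J =
  [2, 1, 0]
  [0, 2, 0]
  [0, 0, 2]
(up to reordering of blocks).

Per-block formulas:
  For a 2×2 Jordan block J_2(2): exp(t · J_2(2)) = e^(2t)·(I + t·N), where N is the 2×2 nilpotent shift.
  For a 1×1 block at λ = 2: exp(t · [2]) = [e^(2t)].

After assembling e^{tJ} and conjugating by P, we get:

e^{tB} =
  [-2*t*exp(2*t) + exp(2*t), t*exp(2*t), -2*t*exp(2*t)]
  [-4*t*exp(2*t), 2*t*exp(2*t) + exp(2*t), -4*t*exp(2*t)]
  [0, 0, exp(2*t)]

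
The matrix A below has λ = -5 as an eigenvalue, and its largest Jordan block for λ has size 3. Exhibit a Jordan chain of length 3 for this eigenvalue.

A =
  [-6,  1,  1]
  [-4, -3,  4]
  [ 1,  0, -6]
A Jordan chain for λ = -5 of length 3:
v_1 = (-2, 0, -2)ᵀ
v_2 = (-1, -4, 1)ᵀ
v_3 = (1, 0, 0)ᵀ

Let N = A − (-5)·I. We want v_3 with N^3 v_3 = 0 but N^2 v_3 ≠ 0; then v_{j-1} := N · v_j for j = 3, …, 2.

Pick v_3 = (1, 0, 0)ᵀ.
Then v_2 = N · v_3 = (-1, -4, 1)ᵀ.
Then v_1 = N · v_2 = (-2, 0, -2)ᵀ.

Sanity check: (A − (-5)·I) v_1 = (0, 0, 0)ᵀ = 0. ✓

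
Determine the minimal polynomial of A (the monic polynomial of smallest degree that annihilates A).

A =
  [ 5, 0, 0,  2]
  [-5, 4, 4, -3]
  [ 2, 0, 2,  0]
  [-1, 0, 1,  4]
x^4 - 15*x^3 + 84*x^2 - 208*x + 192

The characteristic polynomial is χ_A(x) = (x - 4)^3*(x - 3), so the eigenvalues are known. The minimal polynomial is
  m_A(x) = Π_λ (x − λ)^{k_λ}
where k_λ is the size of the *largest* Jordan block for λ (equivalently, the smallest k with (A − λI)^k v = 0 for every generalised eigenvector v of λ).

  λ = 3: largest Jordan block has size 1, contributing (x − 3)
  λ = 4: largest Jordan block has size 3, contributing (x − 4)^3

So m_A(x) = (x - 4)^3*(x - 3) = x^4 - 15*x^3 + 84*x^2 - 208*x + 192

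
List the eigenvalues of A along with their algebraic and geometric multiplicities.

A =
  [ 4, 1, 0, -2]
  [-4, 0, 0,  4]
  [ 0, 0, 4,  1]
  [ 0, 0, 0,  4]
λ = 2: alg = 2, geom = 1; λ = 4: alg = 2, geom = 1

Step 1 — factor the characteristic polynomial to read off the algebraic multiplicities:
  χ_A(x) = (x - 4)^2*(x - 2)^2

Step 2 — compute geometric multiplicities via the rank-nullity identity g(λ) = n − rank(A − λI):
  rank(A − (2)·I) = 3, so dim ker(A − (2)·I) = n − 3 = 1
  rank(A − (4)·I) = 3, so dim ker(A − (4)·I) = n − 3 = 1

Summary:
  λ = 2: algebraic multiplicity = 2, geometric multiplicity = 1
  λ = 4: algebraic multiplicity = 2, geometric multiplicity = 1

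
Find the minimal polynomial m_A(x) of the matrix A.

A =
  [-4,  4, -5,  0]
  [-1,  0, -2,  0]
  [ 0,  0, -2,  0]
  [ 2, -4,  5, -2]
x^3 + 6*x^2 + 12*x + 8

The characteristic polynomial is χ_A(x) = (x + 2)^4, so the eigenvalues are known. The minimal polynomial is
  m_A(x) = Π_λ (x − λ)^{k_λ}
where k_λ is the size of the *largest* Jordan block for λ (equivalently, the smallest k with (A − λI)^k v = 0 for every generalised eigenvector v of λ).

  λ = -2: largest Jordan block has size 3, contributing (x + 2)^3

So m_A(x) = (x + 2)^3 = x^3 + 6*x^2 + 12*x + 8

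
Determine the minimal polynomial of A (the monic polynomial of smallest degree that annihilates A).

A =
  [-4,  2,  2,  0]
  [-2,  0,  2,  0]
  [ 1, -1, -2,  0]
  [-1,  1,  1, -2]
x^3 + 6*x^2 + 12*x + 8

The characteristic polynomial is χ_A(x) = (x + 2)^4, so the eigenvalues are known. The minimal polynomial is
  m_A(x) = Π_λ (x − λ)^{k_λ}
where k_λ is the size of the *largest* Jordan block for λ (equivalently, the smallest k with (A − λI)^k v = 0 for every generalised eigenvector v of λ).

  λ = -2: largest Jordan block has size 3, contributing (x + 2)^3

So m_A(x) = (x + 2)^3 = x^3 + 6*x^2 + 12*x + 8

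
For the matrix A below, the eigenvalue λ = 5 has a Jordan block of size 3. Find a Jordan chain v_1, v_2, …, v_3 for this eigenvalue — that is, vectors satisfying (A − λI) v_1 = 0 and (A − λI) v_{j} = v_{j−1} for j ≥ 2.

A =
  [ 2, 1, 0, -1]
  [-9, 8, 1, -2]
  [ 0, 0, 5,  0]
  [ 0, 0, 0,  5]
A Jordan chain for λ = 5 of length 3:
v_1 = (1, 3, 0, 0)ᵀ
v_2 = (0, 1, 0, 0)ᵀ
v_3 = (0, 0, 1, 0)ᵀ

Let N = A − (5)·I. We want v_3 with N^3 v_3 = 0 but N^2 v_3 ≠ 0; then v_{j-1} := N · v_j for j = 3, …, 2.

Pick v_3 = (0, 0, 1, 0)ᵀ.
Then v_2 = N · v_3 = (0, 1, 0, 0)ᵀ.
Then v_1 = N · v_2 = (1, 3, 0, 0)ᵀ.

Sanity check: (A − (5)·I) v_1 = (0, 0, 0, 0)ᵀ = 0. ✓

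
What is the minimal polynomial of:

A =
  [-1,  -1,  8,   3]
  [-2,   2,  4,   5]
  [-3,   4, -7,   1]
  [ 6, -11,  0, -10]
x^4 + 16*x^3 + 94*x^2 + 240*x + 225

The characteristic polynomial is χ_A(x) = (x + 3)^2*(x + 5)^2, so the eigenvalues are known. The minimal polynomial is
  m_A(x) = Π_λ (x − λ)^{k_λ}
where k_λ is the size of the *largest* Jordan block for λ (equivalently, the smallest k with (A − λI)^k v = 0 for every generalised eigenvector v of λ).

  λ = -5: largest Jordan block has size 2, contributing (x + 5)^2
  λ = -3: largest Jordan block has size 2, contributing (x + 3)^2

So m_A(x) = (x + 3)^2*(x + 5)^2 = x^4 + 16*x^3 + 94*x^2 + 240*x + 225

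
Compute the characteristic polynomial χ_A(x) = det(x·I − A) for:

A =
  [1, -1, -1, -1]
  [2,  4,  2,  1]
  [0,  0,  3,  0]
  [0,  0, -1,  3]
x^4 - 11*x^3 + 45*x^2 - 81*x + 54

Expanding det(x·I − A) (e.g. by cofactor expansion or by noting that A is similar to its Jordan form J, which has the same characteristic polynomial as A) gives
  χ_A(x) = x^4 - 11*x^3 + 45*x^2 - 81*x + 54
which factors as (x - 3)^3*(x - 2). The eigenvalues (with algebraic multiplicities) are λ = 2 with multiplicity 1, λ = 3 with multiplicity 3.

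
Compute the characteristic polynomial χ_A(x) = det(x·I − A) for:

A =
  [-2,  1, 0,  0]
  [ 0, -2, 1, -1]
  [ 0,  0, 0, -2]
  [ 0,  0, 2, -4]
x^4 + 8*x^3 + 24*x^2 + 32*x + 16

Expanding det(x·I − A) (e.g. by cofactor expansion or by noting that A is similar to its Jordan form J, which has the same characteristic polynomial as A) gives
  χ_A(x) = x^4 + 8*x^3 + 24*x^2 + 32*x + 16
which factors as (x + 2)^4. The eigenvalues (with algebraic multiplicities) are λ = -2 with multiplicity 4.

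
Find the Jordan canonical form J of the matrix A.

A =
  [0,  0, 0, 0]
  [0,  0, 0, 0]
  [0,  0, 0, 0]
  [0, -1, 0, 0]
J_2(0) ⊕ J_1(0) ⊕ J_1(0)

The characteristic polynomial is
  det(x·I − A) = x^4

Eigenvalues and multiplicities (the geometric multiplicity of λ is n − rank(A − λI), which equals the number of Jordan blocks for λ):
  λ = 0: algebraic multiplicity = 4, geometric multiplicity = 3

Determining the block sizes for each eigenvalue:
  λ = 0: 3 blocks summing to 4 forces exactly one block of size 2 and the rest size 1 → block sizes [2, 1, 1]

Assembling the blocks gives a Jordan form
J =
  [0, 1, 0, 0]
  [0, 0, 0, 0]
  [0, 0, 0, 0]
  [0, 0, 0, 0]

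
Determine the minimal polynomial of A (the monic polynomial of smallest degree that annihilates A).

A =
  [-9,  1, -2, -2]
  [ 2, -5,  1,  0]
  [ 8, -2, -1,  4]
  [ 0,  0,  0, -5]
x^3 + 15*x^2 + 75*x + 125

The characteristic polynomial is χ_A(x) = (x + 5)^4, so the eigenvalues are known. The minimal polynomial is
  m_A(x) = Π_λ (x − λ)^{k_λ}
where k_λ is the size of the *largest* Jordan block for λ (equivalently, the smallest k with (A − λI)^k v = 0 for every generalised eigenvector v of λ).

  λ = -5: largest Jordan block has size 3, contributing (x + 5)^3

So m_A(x) = (x + 5)^3 = x^3 + 15*x^2 + 75*x + 125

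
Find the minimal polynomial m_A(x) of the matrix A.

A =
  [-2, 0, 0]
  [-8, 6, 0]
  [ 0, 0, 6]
x^2 - 4*x - 12

The characteristic polynomial is χ_A(x) = (x - 6)^2*(x + 2), so the eigenvalues are known. The minimal polynomial is
  m_A(x) = Π_λ (x − λ)^{k_λ}
where k_λ is the size of the *largest* Jordan block for λ (equivalently, the smallest k with (A − λI)^k v = 0 for every generalised eigenvector v of λ).

  λ = -2: largest Jordan block has size 1, contributing (x + 2)
  λ = 6: largest Jordan block has size 1, contributing (x − 6)

So m_A(x) = (x - 6)*(x + 2) = x^2 - 4*x - 12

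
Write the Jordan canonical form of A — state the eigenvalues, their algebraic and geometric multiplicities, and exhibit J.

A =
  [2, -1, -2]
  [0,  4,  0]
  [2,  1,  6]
J_2(4) ⊕ J_1(4)

The characteristic polynomial is
  det(x·I − A) = x^3 - 12*x^2 + 48*x - 64 = (x - 4)^3

Eigenvalues and multiplicities (the geometric multiplicity of λ is n − rank(A − λI), which equals the number of Jordan blocks for λ):
  λ = 4: algebraic multiplicity = 3, geometric multiplicity = 2

Determining the block sizes for each eigenvalue:
  λ = 4: 2 blocks summing to 3 forces exactly one block of size 2 and the rest size 1 → block sizes [2, 1]

Assembling the blocks gives a Jordan form
J =
  [4, 1, 0]
  [0, 4, 0]
  [0, 0, 4]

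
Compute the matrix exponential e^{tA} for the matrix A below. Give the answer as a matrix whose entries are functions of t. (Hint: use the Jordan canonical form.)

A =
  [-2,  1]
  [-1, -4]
e^{tA} =
  [t*exp(-3*t) + exp(-3*t), t*exp(-3*t)]
  [-t*exp(-3*t), -t*exp(-3*t) + exp(-3*t)]

Strategy: write A = P · J · P⁻¹ where J is a Jordan canonical form, so e^{tA} = P · e^{tJ} · P⁻¹, and e^{tJ} can be computed block-by-block.

A has Jordan form
J =
  [-3,  1]
  [ 0, -3]
(up to reordering of blocks).

Per-block formulas:
  For a 2×2 Jordan block J_2(-3): exp(t · J_2(-3)) = e^(-3t)·(I + t·N), where N is the 2×2 nilpotent shift.

After assembling e^{tJ} and conjugating by P, we get:

e^{tA} =
  [t*exp(-3*t) + exp(-3*t), t*exp(-3*t)]
  [-t*exp(-3*t), -t*exp(-3*t) + exp(-3*t)]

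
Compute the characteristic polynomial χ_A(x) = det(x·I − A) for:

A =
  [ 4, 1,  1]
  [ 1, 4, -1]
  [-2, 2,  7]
x^3 - 15*x^2 + 75*x - 125

Expanding det(x·I − A) (e.g. by cofactor expansion or by noting that A is similar to its Jordan form J, which has the same characteristic polynomial as A) gives
  χ_A(x) = x^3 - 15*x^2 + 75*x - 125
which factors as (x - 5)^3. The eigenvalues (with algebraic multiplicities) are λ = 5 with multiplicity 3.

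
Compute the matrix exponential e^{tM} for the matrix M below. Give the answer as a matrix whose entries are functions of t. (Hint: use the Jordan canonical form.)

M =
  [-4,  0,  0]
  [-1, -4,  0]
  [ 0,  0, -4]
e^{tM} =
  [exp(-4*t), 0, 0]
  [-t*exp(-4*t), exp(-4*t), 0]
  [0, 0, exp(-4*t)]

Strategy: write M = P · J · P⁻¹ where J is a Jordan canonical form, so e^{tM} = P · e^{tJ} · P⁻¹, and e^{tJ} can be computed block-by-block.

M has Jordan form
J =
  [-4,  1,  0]
  [ 0, -4,  0]
  [ 0,  0, -4]
(up to reordering of blocks).

Per-block formulas:
  For a 1×1 block at λ = -4: exp(t · [-4]) = [e^(-4t)].
  For a 2×2 Jordan block J_2(-4): exp(t · J_2(-4)) = e^(-4t)·(I + t·N), where N is the 2×2 nilpotent shift.

After assembling e^{tJ} and conjugating by P, we get:

e^{tM} =
  [exp(-4*t), 0, 0]
  [-t*exp(-4*t), exp(-4*t), 0]
  [0, 0, exp(-4*t)]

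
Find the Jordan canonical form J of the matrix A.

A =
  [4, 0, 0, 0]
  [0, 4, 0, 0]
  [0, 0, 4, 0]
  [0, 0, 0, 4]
J_1(4) ⊕ J_1(4) ⊕ J_1(4) ⊕ J_1(4)

The characteristic polynomial is
  det(x·I − A) = x^4 - 16*x^3 + 96*x^2 - 256*x + 256 = (x - 4)^4

Eigenvalues and multiplicities (the geometric multiplicity of λ is n − rank(A − λI), which equals the number of Jordan blocks for λ):
  λ = 4: algebraic multiplicity = 4, geometric multiplicity = 4

Determining the block sizes for each eigenvalue:
  λ = 4: gm = am = 4, so every block has size 1 → block sizes [1, 1, 1, 1]

Assembling the blocks gives a Jordan form
J =
  [4, 0, 0, 0]
  [0, 4, 0, 0]
  [0, 0, 4, 0]
  [0, 0, 0, 4]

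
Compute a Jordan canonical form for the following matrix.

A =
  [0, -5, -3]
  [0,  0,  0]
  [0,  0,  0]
J_2(0) ⊕ J_1(0)

The characteristic polynomial is
  det(x·I − A) = x^3

Eigenvalues and multiplicities (the geometric multiplicity of λ is n − rank(A − λI), which equals the number of Jordan blocks for λ):
  λ = 0: algebraic multiplicity = 3, geometric multiplicity = 2

Determining the block sizes for each eigenvalue:
  λ = 0: 2 blocks summing to 3 forces exactly one block of size 2 and the rest size 1 → block sizes [2, 1]

Assembling the blocks gives a Jordan form
J =
  [0, 1, 0]
  [0, 0, 0]
  [0, 0, 0]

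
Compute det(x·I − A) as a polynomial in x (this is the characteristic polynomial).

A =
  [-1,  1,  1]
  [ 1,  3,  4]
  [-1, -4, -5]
x^3 + 3*x^2 + 3*x + 1

Expanding det(x·I − A) (e.g. by cofactor expansion or by noting that A is similar to its Jordan form J, which has the same characteristic polynomial as A) gives
  χ_A(x) = x^3 + 3*x^2 + 3*x + 1
which factors as (x + 1)^3. The eigenvalues (with algebraic multiplicities) are λ = -1 with multiplicity 3.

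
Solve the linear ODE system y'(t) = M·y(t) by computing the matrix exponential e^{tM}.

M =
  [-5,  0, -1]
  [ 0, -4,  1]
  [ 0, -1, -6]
e^{tM} =
  [exp(-5*t), t^2*exp(-5*t)/2, t^2*exp(-5*t)/2 - t*exp(-5*t)]
  [0, t*exp(-5*t) + exp(-5*t), t*exp(-5*t)]
  [0, -t*exp(-5*t), -t*exp(-5*t) + exp(-5*t)]

Strategy: write M = P · J · P⁻¹ where J is a Jordan canonical form, so e^{tM} = P · e^{tJ} · P⁻¹, and e^{tJ} can be computed block-by-block.

M has Jordan form
J =
  [-5,  1,  0]
  [ 0, -5,  1]
  [ 0,  0, -5]
(up to reordering of blocks).

Per-block formulas:
  For a 3×3 Jordan block J_3(-5): exp(t · J_3(-5)) = e^(-5t)·(I + t·N + (t^2/2)·N^2), where N is the 3×3 nilpotent shift.

After assembling e^{tJ} and conjugating by P, we get:

e^{tM} =
  [exp(-5*t), t^2*exp(-5*t)/2, t^2*exp(-5*t)/2 - t*exp(-5*t)]
  [0, t*exp(-5*t) + exp(-5*t), t*exp(-5*t)]
  [0, -t*exp(-5*t), -t*exp(-5*t) + exp(-5*t)]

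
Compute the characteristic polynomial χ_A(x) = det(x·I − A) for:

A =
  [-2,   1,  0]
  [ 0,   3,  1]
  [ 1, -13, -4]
x^3 + 3*x^2 + 3*x + 1

Expanding det(x·I − A) (e.g. by cofactor expansion or by noting that A is similar to its Jordan form J, which has the same characteristic polynomial as A) gives
  χ_A(x) = x^3 + 3*x^2 + 3*x + 1
which factors as (x + 1)^3. The eigenvalues (with algebraic multiplicities) are λ = -1 with multiplicity 3.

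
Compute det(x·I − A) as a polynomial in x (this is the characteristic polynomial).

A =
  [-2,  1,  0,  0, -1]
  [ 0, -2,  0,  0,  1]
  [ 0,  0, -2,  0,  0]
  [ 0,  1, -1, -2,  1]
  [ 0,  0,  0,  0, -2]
x^5 + 10*x^4 + 40*x^3 + 80*x^2 + 80*x + 32

Expanding det(x·I − A) (e.g. by cofactor expansion or by noting that A is similar to its Jordan form J, which has the same characteristic polynomial as A) gives
  χ_A(x) = x^5 + 10*x^4 + 40*x^3 + 80*x^2 + 80*x + 32
which factors as (x + 2)^5. The eigenvalues (with algebraic multiplicities) are λ = -2 with multiplicity 5.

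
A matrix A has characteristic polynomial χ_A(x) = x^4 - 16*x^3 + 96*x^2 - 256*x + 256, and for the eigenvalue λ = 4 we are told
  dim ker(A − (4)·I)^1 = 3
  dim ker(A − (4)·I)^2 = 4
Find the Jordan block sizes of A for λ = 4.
Block sizes for λ = 4: [2, 1, 1]

From the dimensions of kernels of powers, the number of Jordan blocks of size at least j is d_j − d_{j−1} where d_j = dim ker(N^j) (with d_0 = 0). Computing the differences gives [3, 1].
The number of blocks of size exactly k is (#blocks of size ≥ k) − (#blocks of size ≥ k + 1), so the partition is: 2 block(s) of size 1, 1 block(s) of size 2.
In nonincreasing order the block sizes are [2, 1, 1].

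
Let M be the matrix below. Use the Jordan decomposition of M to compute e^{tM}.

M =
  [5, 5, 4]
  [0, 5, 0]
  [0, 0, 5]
e^{tM} =
  [exp(5*t), 5*t*exp(5*t), 4*t*exp(5*t)]
  [0, exp(5*t), 0]
  [0, 0, exp(5*t)]

Strategy: write M = P · J · P⁻¹ where J is a Jordan canonical form, so e^{tM} = P · e^{tJ} · P⁻¹, and e^{tJ} can be computed block-by-block.

M has Jordan form
J =
  [5, 1, 0]
  [0, 5, 0]
  [0, 0, 5]
(up to reordering of blocks).

Per-block formulas:
  For a 2×2 Jordan block J_2(5): exp(t · J_2(5)) = e^(5t)·(I + t·N), where N is the 2×2 nilpotent shift.
  For a 1×1 block at λ = 5: exp(t · [5]) = [e^(5t)].

After assembling e^{tJ} and conjugating by P, we get:

e^{tM} =
  [exp(5*t), 5*t*exp(5*t), 4*t*exp(5*t)]
  [0, exp(5*t), 0]
  [0, 0, exp(5*t)]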